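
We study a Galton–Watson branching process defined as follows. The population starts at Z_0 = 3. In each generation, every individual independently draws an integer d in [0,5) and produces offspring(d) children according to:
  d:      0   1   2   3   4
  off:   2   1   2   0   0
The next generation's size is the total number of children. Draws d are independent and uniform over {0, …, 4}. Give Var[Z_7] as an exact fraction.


Outcome values over d=0..4: [2, 1, 2, 0, 0]
Σy = 5, Σy² = 9, M = 5
μ = 5/5 = 1,  σ² = 9/5 − (1)² = 4/5
V_0 = 0, E_0 = 3
V_1 = 4/5·E_0 + (1)²·V_0 = 12/5;  E_1 = 3
V_2 = 4/5·E_1 + (1)²·V_1 = 24/5;  E_2 = 3
V_3 = 4/5·E_2 + (1)²·V_2 = 36/5;  E_3 = 3
V_4 = 4/5·E_3 + (1)²·V_3 = 48/5;  E_4 = 3
V_5 = 4/5·E_4 + (1)²·V_4 = 12;  E_5 = 3
V_6 = 4/5·E_5 + (1)²·V_5 = 72/5;  E_6 = 3
V_7 = 4/5·E_6 + (1)²·V_6 = 84/5;  E_7 = 3

84/5


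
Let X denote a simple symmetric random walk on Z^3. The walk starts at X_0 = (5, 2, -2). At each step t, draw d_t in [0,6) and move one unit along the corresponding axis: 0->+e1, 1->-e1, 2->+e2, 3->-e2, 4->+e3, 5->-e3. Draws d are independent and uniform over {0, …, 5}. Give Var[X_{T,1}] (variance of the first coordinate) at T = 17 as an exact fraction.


Outcome values over d=0..5: [1, -1, 0, 0, 0, 0]
Σy = 0, Σy² = 2, M = 6
μ = 0/6 = 0,  σ² = 2/6 − (0)² = 1/3
Independent increments: Var[X_17] = 17·σ² = 17·(1/3) = 17/3

17/3


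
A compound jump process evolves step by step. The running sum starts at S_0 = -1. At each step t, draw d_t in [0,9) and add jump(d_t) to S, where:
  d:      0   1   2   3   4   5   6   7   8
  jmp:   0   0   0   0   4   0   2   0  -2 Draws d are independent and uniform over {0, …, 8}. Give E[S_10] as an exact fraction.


31/9

Outcome values over d=0..8: [0, 0, 0, 0, 4, 0, 2, 0, -2]
Σy = 4, Σy² = 24, M = 9
μ = 4/9 = 4/9,  σ² = 24/9 − (4/9)² = 200/81
E[S_10] = -1 + 10·(4/9) = 31/9


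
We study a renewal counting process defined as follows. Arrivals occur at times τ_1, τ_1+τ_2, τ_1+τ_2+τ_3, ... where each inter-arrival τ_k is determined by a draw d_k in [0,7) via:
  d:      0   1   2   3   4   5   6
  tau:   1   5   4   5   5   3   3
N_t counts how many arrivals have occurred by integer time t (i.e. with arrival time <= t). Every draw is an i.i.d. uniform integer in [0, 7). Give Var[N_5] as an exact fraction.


Inter-arrival values over d=0..6: [1, 5, 4, 5, 5, 3, 3]
Each d has probability 1/7, so the pmf of τ is: f(1) = 1/7, f(3) = 2/7, f(4) = 1/7, f(5) = 3/7
Let p_n(j) = P(N_n = j), with p_0 = [1]. Condition on τ_1: p_n(0) = P(τ > n), and for j >= 1, p_n(j) = Σ_{k<=n} f(k)·p_{n−k}(j−1)
p_1 = [6/7, 1/7]  (j = 0..1)
p_2 = [6/7, 6/49, 1/49]  (j = 0..2)
p_3 = [4/7, 20/49, 6/343, 1/343]  (j = 0..3)
p_4 = [3/7, 23/49, 34/343, 6/2401, 1/2401]  (j = 0..4)
p_5 = [0, 6/7, 6/49, 48/2401, 6/16807, 1/16807]  (j = 0..5)
E[N_5] = Σ j·p_5(j) = 19559/16807;  E[N_5²] = Σ j²·p_5(j) = 25783/16807
Var[N_5] = 25783/16807 − (19559/16807)² = 50780400/282475249

50780400/282475249


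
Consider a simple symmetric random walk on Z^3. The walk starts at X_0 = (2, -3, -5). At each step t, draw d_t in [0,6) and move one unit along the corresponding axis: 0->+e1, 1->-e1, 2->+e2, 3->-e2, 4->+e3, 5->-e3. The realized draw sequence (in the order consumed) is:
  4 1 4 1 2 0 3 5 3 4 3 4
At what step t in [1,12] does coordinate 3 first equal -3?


3

t=0: X=(2, -3, -5), d=4 → +e3, X_1=(2, -3, -4)
t=1: X=(2, -3, -4), d=1 → -e1, X_2=(1, -3, -4)
t=2: X=(1, -3, -4), d=4 → +e3, X_3=(1, -3, -3)
t=3: X=(1, -3, -3), d=1 → -e1, X_4=(0, -3, -3)
t=4: X=(0, -3, -3), d=2 → +e2, X_5=(0, -2, -3)
t=5: X=(0, -2, -3), d=0 → +e1, X_6=(1, -2, -3)
t=6: X=(1, -2, -3), d=3 → -e2, X_7=(1, -3, -3)
t=7: X=(1, -3, -3), d=5 → -e3, X_8=(1, -3, -4)
t=8: X=(1, -3, -4), d=3 → -e2, X_9=(1, -4, -4)
t=9: X=(1, -4, -4), d=4 → +e3, X_10=(1, -4, -3)
t=10: X=(1, -4, -3), d=3 → -e2, X_11=(1, -5, -3)
t=11: X=(1, -5, -3), d=4 → +e3, X_12=(1, -5, -2)


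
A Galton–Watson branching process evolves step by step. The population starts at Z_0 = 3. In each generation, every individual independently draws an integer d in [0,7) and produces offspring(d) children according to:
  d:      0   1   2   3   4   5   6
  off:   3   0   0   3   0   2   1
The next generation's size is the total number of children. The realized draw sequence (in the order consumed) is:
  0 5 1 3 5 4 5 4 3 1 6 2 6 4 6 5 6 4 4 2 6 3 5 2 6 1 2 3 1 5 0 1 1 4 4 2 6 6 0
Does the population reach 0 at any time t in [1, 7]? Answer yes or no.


gen 0: Z_0=3, draws=[0, 5, 1], offspring=[3, 2, 0], Z_1=5
gen 1: Z_1=5, draws=[3, 5, 4, 5, 4], offspring=[3, 2, 0, 2, 0], Z_2=7
gen 2: Z_2=7, draws=[3, 1, 6, 2, 6, 4, 6], offspring=[3, 0, 1, 0, 1, 0, 1], Z_3=6
gen 3: Z_3=6, draws=[5, 6, 4, 4, 2, 6], offspring=[2, 1, 0, 0, 0, 1], Z_4=4
gen 4: Z_4=4, draws=[3, 5, 2, 6], offspring=[3, 2, 0, 1], Z_5=6
gen 5: Z_5=6, draws=[1, 2, 3, 1, 5, 0], offspring=[0, 0, 3, 0, 2, 3], Z_6=8
gen 6: Z_6=8, draws=[1, 1, 4, 4, 2, 6, 6, 0], offspring=[0, 0, 0, 0, 0, 1, 1, 3], Z_7=5

no


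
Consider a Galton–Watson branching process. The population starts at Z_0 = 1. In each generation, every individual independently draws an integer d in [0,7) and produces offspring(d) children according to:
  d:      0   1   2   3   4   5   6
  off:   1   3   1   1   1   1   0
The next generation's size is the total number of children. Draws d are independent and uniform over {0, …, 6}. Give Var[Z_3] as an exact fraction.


367744/117649

Outcome values over d=0..6: [1, 3, 1, 1, 1, 1, 0]
Σy = 8, Σy² = 14, M = 7
μ = 8/7 = 8/7,  σ² = 14/7 − (8/7)² = 34/49
V_0 = 0, E_0 = 1
V_1 = 34/49·E_0 + (8/7)²·V_0 = 34/49;  E_1 = 8/7
V_2 = 34/49·E_1 + (8/7)²·V_1 = 4080/2401;  E_2 = 64/49
V_3 = 34/49·E_2 + (8/7)²·V_2 = 367744/117649;  E_3 = 512/343


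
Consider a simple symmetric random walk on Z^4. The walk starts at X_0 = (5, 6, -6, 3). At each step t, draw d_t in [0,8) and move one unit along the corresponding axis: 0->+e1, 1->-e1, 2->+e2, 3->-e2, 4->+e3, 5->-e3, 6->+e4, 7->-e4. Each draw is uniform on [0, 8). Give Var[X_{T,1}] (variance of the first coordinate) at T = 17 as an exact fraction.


17/4

Outcome values over d=0..7: [1, -1, 0, 0, 0, 0, 0, 0]
Σy = 0, Σy² = 2, M = 8
μ = 0/8 = 0,  σ² = 2/8 − (0)² = 1/4
Independent increments: Var[X_17] = 17·σ² = 17·(1/4) = 17/4


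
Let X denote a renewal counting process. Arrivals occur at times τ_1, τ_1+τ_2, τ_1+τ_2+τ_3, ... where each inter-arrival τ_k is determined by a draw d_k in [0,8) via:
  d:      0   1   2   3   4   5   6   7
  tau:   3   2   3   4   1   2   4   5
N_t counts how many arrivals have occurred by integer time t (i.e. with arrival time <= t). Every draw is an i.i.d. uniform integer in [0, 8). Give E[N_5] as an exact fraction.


Inter-arrival values over d=0..7: [3, 2, 3, 4, 1, 2, 4, 5]
Each d has probability 1/8, so the pmf of τ is: f(1) = 1/8, f(2) = 1/4, f(3) = 1/4, f(4) = 1/4, f(5) = 1/8
Renewal equation for m(n) = E[N_n]: condition on τ_1 = k (if k <= n, one arrival plus a fresh copy on the remaining n−k steps): m(n) = F(n) + Σ_{k<=n} f(k)·m(n−k), where F(n) = P(τ <= n) and m(0) = 0
m(1) = F(1) = 1/8
m(2) = F(2) + f(1)·m(1) = 3/8 + 1/8·1/8 = 25/64
m(3) = F(3) + f(1)·m(2) + f(2)·m(1) = 5/8 + 1/8·25/64 + 1/4·1/8 = 361/512
m(4) = F(4) + f(1)·m(3) + f(2)·m(2) + f(3)·m(1) = 7/8 + 1/8·361/512 + 1/4·25/64 + 1/4·1/8 = 4473/4096
m(5) = F(5) + f(1)·m(4) + f(2)·m(3) + f(3)·m(2) + f(4)·m(1) = 1 + 1/8·4473/4096 + 1/4·361/512 + 1/4·25/64 + 1/4·1/8 = 47241/32768
E[N_5] = m(5) = 47241/32768

47241/32768


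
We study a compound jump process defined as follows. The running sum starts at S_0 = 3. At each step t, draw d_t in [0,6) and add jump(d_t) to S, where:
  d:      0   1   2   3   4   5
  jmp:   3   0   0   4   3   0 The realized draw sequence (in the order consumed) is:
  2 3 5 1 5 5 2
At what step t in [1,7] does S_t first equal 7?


2

t=0: S=3, d=2, jump=0, S_1=3
t=1: S=3, d=3, jump=4, S_2=7
t=2: S=7, d=5, jump=0, S_3=7
t=3: S=7, d=1, jump=0, S_4=7
t=4: S=7, d=5, jump=0, S_5=7
t=5: S=7, d=5, jump=0, S_6=7
t=6: S=7, d=2, jump=0, S_7=7


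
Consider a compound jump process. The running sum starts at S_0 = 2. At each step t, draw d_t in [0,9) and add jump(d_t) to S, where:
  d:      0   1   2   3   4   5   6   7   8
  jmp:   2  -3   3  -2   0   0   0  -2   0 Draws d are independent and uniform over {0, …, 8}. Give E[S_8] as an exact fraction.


2/9

Outcome values over d=0..8: [2, -3, 3, -2, 0, 0, 0, -2, 0]
Σy = -2, Σy² = 30, M = 9
μ = -2/9 = -2/9,  σ² = 30/9 − (-2/9)² = 266/81
E[S_8] = 2 + 8·(-2/9) = 2/9


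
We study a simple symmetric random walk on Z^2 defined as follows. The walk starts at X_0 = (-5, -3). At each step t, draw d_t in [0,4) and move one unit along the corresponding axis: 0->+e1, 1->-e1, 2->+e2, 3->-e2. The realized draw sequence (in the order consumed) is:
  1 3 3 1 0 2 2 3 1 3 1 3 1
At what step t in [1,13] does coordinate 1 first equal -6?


t=0: X=(-5, -3), d=1 → -e1, X_1=(-6, -3)
t=1: X=(-6, -3), d=3 → -e2, X_2=(-6, -4)
t=2: X=(-6, -4), d=3 → -e2, X_3=(-6, -5)
t=3: X=(-6, -5), d=1 → -e1, X_4=(-7, -5)
t=4: X=(-7, -5), d=0 → +e1, X_5=(-6, -5)
t=5: X=(-6, -5), d=2 → +e2, X_6=(-6, -4)
t=6: X=(-6, -4), d=2 → +e2, X_7=(-6, -3)
t=7: X=(-6, -3), d=3 → -e2, X_8=(-6, -4)
t=8: X=(-6, -4), d=1 → -e1, X_9=(-7, -4)
t=9: X=(-7, -4), d=3 → -e2, X_10=(-7, -5)
t=10: X=(-7, -5), d=1 → -e1, X_11=(-8, -5)
t=11: X=(-8, -5), d=3 → -e2, X_12=(-8, -6)
t=12: X=(-8, -6), d=1 → -e1, X_13=(-9, -6)

1


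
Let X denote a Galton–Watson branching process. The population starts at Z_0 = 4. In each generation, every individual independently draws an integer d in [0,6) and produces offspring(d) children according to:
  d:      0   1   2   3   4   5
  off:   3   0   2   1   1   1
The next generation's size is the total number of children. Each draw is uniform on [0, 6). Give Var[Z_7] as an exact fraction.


1860829184/4782969

Outcome values over d=0..5: [3, 0, 2, 1, 1, 1]
Σy = 8, Σy² = 16, M = 6
μ = 8/6 = 4/3,  σ² = 16/6 − (4/3)² = 8/9
V_0 = 0, E_0 = 4
V_1 = 8/9·E_0 + (4/3)²·V_0 = 32/9;  E_1 = 16/3
V_2 = 8/9·E_1 + (4/3)²·V_1 = 896/81;  E_2 = 64/9
V_3 = 8/9·E_2 + (4/3)²·V_2 = 18944/729;  E_3 = 256/27
V_4 = 8/9·E_3 + (4/3)²·V_3 = 358400/6561;  E_4 = 1024/81
V_5 = 8/9·E_4 + (4/3)²·V_4 = 6397952/59049;  E_5 = 4096/243
V_6 = 8/9·E_5 + (4/3)²·V_5 = 110329856/531441;  E_6 = 16384/729
V_7 = 8/9·E_6 + (4/3)²·V_6 = 1860829184/4782969;  E_7 = 65536/2187


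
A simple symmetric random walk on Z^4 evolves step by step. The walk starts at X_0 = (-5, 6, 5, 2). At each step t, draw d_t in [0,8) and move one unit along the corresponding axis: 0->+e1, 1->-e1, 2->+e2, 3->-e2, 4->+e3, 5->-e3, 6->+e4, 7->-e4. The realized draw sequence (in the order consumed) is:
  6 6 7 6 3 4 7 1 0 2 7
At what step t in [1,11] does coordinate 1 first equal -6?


8

t=0: X=(-5, 6, 5, 2), d=6 → +e4, X_1=(-5, 6, 5, 3)
t=1: X=(-5, 6, 5, 3), d=6 → +e4, X_2=(-5, 6, 5, 4)
t=2: X=(-5, 6, 5, 4), d=7 → -e4, X_3=(-5, 6, 5, 3)
t=3: X=(-5, 6, 5, 3), d=6 → +e4, X_4=(-5, 6, 5, 4)
t=4: X=(-5, 6, 5, 4), d=3 → -e2, X_5=(-5, 5, 5, 4)
t=5: X=(-5, 5, 5, 4), d=4 → +e3, X_6=(-5, 5, 6, 4)
t=6: X=(-5, 5, 6, 4), d=7 → -e4, X_7=(-5, 5, 6, 3)
t=7: X=(-5, 5, 6, 3), d=1 → -e1, X_8=(-6, 5, 6, 3)
t=8: X=(-6, 5, 6, 3), d=0 → +e1, X_9=(-5, 5, 6, 3)
t=9: X=(-5, 5, 6, 3), d=2 → +e2, X_10=(-5, 6, 6, 3)
t=10: X=(-5, 6, 6, 3), d=7 → -e4, X_11=(-5, 6, 6, 2)


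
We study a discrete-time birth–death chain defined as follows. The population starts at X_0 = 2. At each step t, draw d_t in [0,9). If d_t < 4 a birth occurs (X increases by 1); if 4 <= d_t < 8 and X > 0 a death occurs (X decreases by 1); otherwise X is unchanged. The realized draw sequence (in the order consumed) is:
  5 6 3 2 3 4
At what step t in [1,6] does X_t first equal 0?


2

t=0: X=2, d=5 → death, X_1=1
t=1: X=1, d=6 → death, X_2=0
t=2: X=0, d=3 → birth, X_3=1
t=3: X=1, d=2 → birth, X_4=2
t=4: X=2, d=3 → birth, X_5=3
t=5: X=3, d=4 → death, X_6=2


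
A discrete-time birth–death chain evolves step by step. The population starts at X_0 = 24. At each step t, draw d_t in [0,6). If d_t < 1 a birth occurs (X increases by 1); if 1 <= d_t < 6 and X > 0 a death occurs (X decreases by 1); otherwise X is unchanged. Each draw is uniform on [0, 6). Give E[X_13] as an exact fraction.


46/3

X can drop by at most 1 per step and X_0 = 24 > T = 13, so X_t >= 24 − t >= 11 > 0 for every t <= 13: the floor at 0 (the 'and X > 0' condition) never binds. Hence X_13 = X_0 + Σ_{t<13} Y_t with i.i.d. increments Y_t = y(d_t) ∈ {+1, −1, 0}.
Outcome values over d=0..5: [1, -1, -1, -1, -1, -1]
Σy = -4, Σy² = 6, M = 6
μ = -4/6 = -2/3,  σ² = 6/6 − (-2/3)² = 5/9
E[X_13] = 24 + 13·(-2/3) = 46/3


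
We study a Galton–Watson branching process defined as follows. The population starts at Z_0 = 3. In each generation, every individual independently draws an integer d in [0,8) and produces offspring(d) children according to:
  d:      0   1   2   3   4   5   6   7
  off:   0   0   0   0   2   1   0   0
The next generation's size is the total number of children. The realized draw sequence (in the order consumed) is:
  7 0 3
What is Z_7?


0

gen 0: Z_0=3, draws=[7, 0, 3], offspring=[0, 0, 0], Z_1=0
gen 1: Z_1=0, draws=[], offspring=[], Z_2=0
gen 2: Z_2=0, draws=[], offspring=[], Z_3=0
gen 3: Z_3=0, draws=[], offspring=[], Z_4=0
gen 4: Z_4=0, draws=[], offspring=[], Z_5=0
gen 5: Z_5=0, draws=[], offspring=[], Z_6=0
gen 6: Z_6=0, draws=[], offspring=[], Z_7=0


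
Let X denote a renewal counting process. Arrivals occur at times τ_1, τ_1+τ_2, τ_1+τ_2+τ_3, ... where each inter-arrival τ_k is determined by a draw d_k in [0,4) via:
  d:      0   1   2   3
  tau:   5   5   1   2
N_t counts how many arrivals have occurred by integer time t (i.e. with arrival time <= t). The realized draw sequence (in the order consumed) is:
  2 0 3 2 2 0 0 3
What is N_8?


3

draw d_1=2: τ_1=1, arrival time A_1=1
draw d_2=0: τ_2=5, arrival time A_2=6
draw d_3=3: τ_3=2, arrival time A_3=8
draw d_4=2: τ_4=1, arrival time A_4=9
draw d_5=2: τ_5=1, arrival time A_5=10
draw d_6=0: τ_6=5, arrival time A_6=15
draw d_7=0: τ_7=5, arrival time A_7=20
draw d_8=3: τ_8=2, arrival time A_8=22
N_t over t=0..8: 0:0 1:1 2:1 3:1 4:1 5:1 6:2 7:2 8:3


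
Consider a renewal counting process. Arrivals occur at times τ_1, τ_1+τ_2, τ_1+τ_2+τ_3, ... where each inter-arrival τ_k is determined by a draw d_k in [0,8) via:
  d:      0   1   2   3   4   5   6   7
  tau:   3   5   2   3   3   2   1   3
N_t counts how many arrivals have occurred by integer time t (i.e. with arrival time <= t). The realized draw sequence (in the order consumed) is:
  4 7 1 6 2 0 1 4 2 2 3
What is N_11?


draw d_1=4: τ_1=3, arrival time A_1=3
draw d_2=7: τ_2=3, arrival time A_2=6
draw d_3=1: τ_3=5, arrival time A_3=11
draw d_4=6: τ_4=1, arrival time A_4=12
draw d_5=2: τ_5=2, arrival time A_5=14
draw d_6=0: τ_6=3, arrival time A_6=17
draw d_7=1: τ_7=5, arrival time A_7=22
draw d_8=4: τ_8=3, arrival time A_8=25
draw d_9=2: τ_9=2, arrival time A_9=27
draw d_10=2: τ_10=2, arrival time A_10=29
draw d_11=3: τ_11=3, arrival time A_11=32
N_t over t=0..11: 0:0 1:0 2:0 3:1 4:1 5:1 6:2 7:2 8:2 9:2 10:2 11:3

3


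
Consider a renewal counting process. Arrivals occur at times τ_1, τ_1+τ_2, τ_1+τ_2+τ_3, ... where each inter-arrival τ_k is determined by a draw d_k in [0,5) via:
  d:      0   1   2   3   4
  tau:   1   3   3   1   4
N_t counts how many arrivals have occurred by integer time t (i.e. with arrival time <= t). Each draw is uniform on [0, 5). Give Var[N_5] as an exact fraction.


7220256/9765625

Inter-arrival values over d=0..4: [1, 3, 3, 1, 4]
Each d has probability 1/5, so the pmf of τ is: f(1) = 2/5, f(3) = 2/5, f(4) = 1/5
Let p_n(j) = P(N_n = j), with p_0 = [1]. Condition on τ_1: p_n(0) = P(τ > n), and for j >= 1, p_n(j) = Σ_{k<=n} f(k)·p_{n−k}(j−1)
p_1 = [3/5, 2/5]  (j = 0..1)
p_2 = [3/5, 6/25, 4/25]  (j = 0..2)
p_3 = [1/5, 16/25, 12/125, 8/125]  (j = 0..3)
p_4 = [0, 13/25, 52/125, 24/625, 16/625]  (j = 0..4)
p_5 = [0, 9/25, 48/125, 144/625, 48/3125, 32/3125]  (j = 0..5)
E[N_5] = Σ j·p_5(j) = 6037/3125;  E[N_5²] = Σ j²·p_5(j) = 13973/3125
Var[N_5] = 13973/3125 − (6037/3125)² = 7220256/9765625


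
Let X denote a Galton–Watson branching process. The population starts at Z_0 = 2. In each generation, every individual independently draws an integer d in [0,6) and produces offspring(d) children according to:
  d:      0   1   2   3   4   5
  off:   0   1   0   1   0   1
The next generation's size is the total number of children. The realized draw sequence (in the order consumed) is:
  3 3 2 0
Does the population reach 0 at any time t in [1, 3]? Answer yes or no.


gen 0: Z_0=2, draws=[3, 3], offspring=[1, 1], Z_1=2
gen 1: Z_1=2, draws=[2, 0], offspring=[0, 0], Z_2=0
gen 2: Z_2=0, draws=[], offspring=[], Z_3=0

yes


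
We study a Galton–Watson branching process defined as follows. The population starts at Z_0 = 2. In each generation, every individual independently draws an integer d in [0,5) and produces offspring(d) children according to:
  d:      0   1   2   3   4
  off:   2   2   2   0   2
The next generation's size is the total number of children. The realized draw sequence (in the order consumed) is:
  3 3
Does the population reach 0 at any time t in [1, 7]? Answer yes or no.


yes

gen 0: Z_0=2, draws=[3, 3], offspring=[0, 0], Z_1=0
gen 1: Z_1=0, draws=[], offspring=[], Z_2=0
gen 2: Z_2=0, draws=[], offspring=[], Z_3=0
gen 3: Z_3=0, draws=[], offspring=[], Z_4=0
gen 4: Z_4=0, draws=[], offspring=[], Z_5=0
gen 5: Z_5=0, draws=[], offspring=[], Z_6=0
gen 6: Z_6=0, draws=[], offspring=[], Z_7=0


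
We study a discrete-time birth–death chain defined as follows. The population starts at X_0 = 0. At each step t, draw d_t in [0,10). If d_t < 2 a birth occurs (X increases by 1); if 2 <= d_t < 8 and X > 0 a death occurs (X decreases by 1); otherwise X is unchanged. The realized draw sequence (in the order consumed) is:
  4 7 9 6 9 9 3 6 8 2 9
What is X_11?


t=0: X=0, d=4 → hold, X_1=0
t=1: X=0, d=7 → hold, X_2=0
t=2: X=0, d=9 → hold, X_3=0
t=3: X=0, d=6 → hold, X_4=0
t=4: X=0, d=9 → hold, X_5=0
t=5: X=0, d=9 → hold, X_6=0
t=6: X=0, d=3 → hold, X_7=0
t=7: X=0, d=6 → hold, X_8=0
t=8: X=0, d=8 → hold, X_9=0
t=9: X=0, d=2 → hold, X_10=0
t=10: X=0, d=9 → hold, X_11=0

0


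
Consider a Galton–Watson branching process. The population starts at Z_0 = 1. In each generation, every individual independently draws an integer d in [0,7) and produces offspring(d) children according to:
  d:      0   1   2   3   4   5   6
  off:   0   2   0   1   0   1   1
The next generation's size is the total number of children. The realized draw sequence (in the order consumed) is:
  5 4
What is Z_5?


gen 0: Z_0=1, draws=[5], offspring=[1], Z_1=1
gen 1: Z_1=1, draws=[4], offspring=[0], Z_2=0
gen 2: Z_2=0, draws=[], offspring=[], Z_3=0
gen 3: Z_3=0, draws=[], offspring=[], Z_4=0
gen 4: Z_4=0, draws=[], offspring=[], Z_5=0

0


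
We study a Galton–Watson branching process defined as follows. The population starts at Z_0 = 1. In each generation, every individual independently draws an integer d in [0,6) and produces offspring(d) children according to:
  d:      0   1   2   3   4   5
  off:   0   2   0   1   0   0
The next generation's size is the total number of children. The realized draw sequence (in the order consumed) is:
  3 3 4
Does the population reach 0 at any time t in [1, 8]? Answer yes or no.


gen 0: Z_0=1, draws=[3], offspring=[1], Z_1=1
gen 1: Z_1=1, draws=[3], offspring=[1], Z_2=1
gen 2: Z_2=1, draws=[4], offspring=[0], Z_3=0
gen 3: Z_3=0, draws=[], offspring=[], Z_4=0
gen 4: Z_4=0, draws=[], offspring=[], Z_5=0
gen 5: Z_5=0, draws=[], offspring=[], Z_6=0
gen 6: Z_6=0, draws=[], offspring=[], Z_7=0
gen 7: Z_7=0, draws=[], offspring=[], Z_8=0

yes


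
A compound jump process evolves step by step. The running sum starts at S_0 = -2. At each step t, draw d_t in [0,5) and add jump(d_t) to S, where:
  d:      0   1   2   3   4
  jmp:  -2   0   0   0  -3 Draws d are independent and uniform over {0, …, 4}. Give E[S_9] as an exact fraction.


-11

Outcome values over d=0..4: [-2, 0, 0, 0, -3]
Σy = -5, Σy² = 13, M = 5
μ = -5/5 = -1,  σ² = 13/5 − (-1)² = 8/5
E[S_9] = -2 + 9·(-1) = -11


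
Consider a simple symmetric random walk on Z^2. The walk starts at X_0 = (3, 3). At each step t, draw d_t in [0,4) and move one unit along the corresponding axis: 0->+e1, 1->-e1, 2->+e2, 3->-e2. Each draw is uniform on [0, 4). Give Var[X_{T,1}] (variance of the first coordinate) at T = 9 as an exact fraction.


9/2

Outcome values over d=0..3: [1, -1, 0, 0]
Σy = 0, Σy² = 2, M = 4
μ = 0/4 = 0,  σ² = 2/4 − (0)² = 1/2
Independent increments: Var[X_9] = 9·σ² = 9·(1/2) = 9/2


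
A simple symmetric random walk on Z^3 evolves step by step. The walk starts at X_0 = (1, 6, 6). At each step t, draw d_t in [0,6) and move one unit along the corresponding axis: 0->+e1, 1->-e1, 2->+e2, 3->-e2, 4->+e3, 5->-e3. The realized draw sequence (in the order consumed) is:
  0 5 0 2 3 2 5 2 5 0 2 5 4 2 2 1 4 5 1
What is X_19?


(2, 11, 3)

t=0: X=(1, 6, 6), d=0 → +e1, X_1=(2, 6, 6)
t=1: X=(2, 6, 6), d=5 → -e3, X_2=(2, 6, 5)
t=2: X=(2, 6, 5), d=0 → +e1, X_3=(3, 6, 5)
t=3: X=(3, 6, 5), d=2 → +e2, X_4=(3, 7, 5)
t=4: X=(3, 7, 5), d=3 → -e2, X_5=(3, 6, 5)
t=5: X=(3, 6, 5), d=2 → +e2, X_6=(3, 7, 5)
t=6: X=(3, 7, 5), d=5 → -e3, X_7=(3, 7, 4)
t=7: X=(3, 7, 4), d=2 → +e2, X_8=(3, 8, 4)
t=8: X=(3, 8, 4), d=5 → -e3, X_9=(3, 8, 3)
t=9: X=(3, 8, 3), d=0 → +e1, X_10=(4, 8, 3)
t=10: X=(4, 8, 3), d=2 → +e2, X_11=(4, 9, 3)
t=11: X=(4, 9, 3), d=5 → -e3, X_12=(4, 9, 2)
t=12: X=(4, 9, 2), d=4 → +e3, X_13=(4, 9, 3)
t=13: X=(4, 9, 3), d=2 → +e2, X_14=(4, 10, 3)
t=14: X=(4, 10, 3), d=2 → +e2, X_15=(4, 11, 3)
t=15: X=(4, 11, 3), d=1 → -e1, X_16=(3, 11, 3)
t=16: X=(3, 11, 3), d=4 → +e3, X_17=(3, 11, 4)
t=17: X=(3, 11, 4), d=5 → -e3, X_18=(3, 11, 3)
t=18: X=(3, 11, 3), d=1 → -e1, X_19=(2, 11, 3)


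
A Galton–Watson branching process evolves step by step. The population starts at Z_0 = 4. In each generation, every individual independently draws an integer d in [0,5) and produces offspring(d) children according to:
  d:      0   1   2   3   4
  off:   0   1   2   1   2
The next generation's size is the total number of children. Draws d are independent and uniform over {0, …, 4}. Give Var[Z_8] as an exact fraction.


20206759136256/152587890625

Outcome values over d=0..4: [0, 1, 2, 1, 2]
Σy = 6, Σy² = 10, M = 5
μ = 6/5 = 6/5,  σ² = 10/5 − (6/5)² = 14/25
V_0 = 0, E_0 = 4
V_1 = 14/25·E_0 + (6/5)²·V_0 = 56/25;  E_1 = 24/5
V_2 = 14/25·E_1 + (6/5)²·V_1 = 3696/625;  E_2 = 144/25
V_3 = 14/25·E_2 + (6/5)²·V_2 = 183456/15625;  E_3 = 864/125
V_4 = 14/25·E_3 + (6/5)²·V_3 = 8116416/390625;  E_4 = 5184/625
V_5 = 14/25·E_4 + (6/5)²·V_4 = 337550976/9765625;  E_5 = 31104/3125
V_6 = 14/25·E_5 + (6/5)²·V_5 = 13512635136/244140625;  E_6 = 186624/15625
V_7 = 14/25·E_6 + (6/5)²·V_6 = 527278864896/6103515625;  E_7 = 1119744/78125
V_8 = 14/25·E_7 + (6/5)²·V_7 = 20206759136256/152587890625;  E_8 = 6718464/390625


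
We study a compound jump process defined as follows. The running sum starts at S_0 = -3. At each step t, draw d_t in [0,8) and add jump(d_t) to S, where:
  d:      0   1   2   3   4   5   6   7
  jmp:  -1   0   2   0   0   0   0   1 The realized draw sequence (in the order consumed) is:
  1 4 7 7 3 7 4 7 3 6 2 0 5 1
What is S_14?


t=0: S=-3, d=1, jump=0, S_1=-3
t=1: S=-3, d=4, jump=0, S_2=-3
t=2: S=-3, d=7, jump=1, S_3=-2
t=3: S=-2, d=7, jump=1, S_4=-1
t=4: S=-1, d=3, jump=0, S_5=-1
t=5: S=-1, d=7, jump=1, S_6=0
t=6: S=0, d=4, jump=0, S_7=0
t=7: S=0, d=7, jump=1, S_8=1
t=8: S=1, d=3, jump=0, S_9=1
t=9: S=1, d=6, jump=0, S_10=1
t=10: S=1, d=2, jump=2, S_11=3
t=11: S=3, d=0, jump=-1, S_12=2
t=12: S=2, d=5, jump=0, S_13=2
t=13: S=2, d=1, jump=0, S_14=2

2


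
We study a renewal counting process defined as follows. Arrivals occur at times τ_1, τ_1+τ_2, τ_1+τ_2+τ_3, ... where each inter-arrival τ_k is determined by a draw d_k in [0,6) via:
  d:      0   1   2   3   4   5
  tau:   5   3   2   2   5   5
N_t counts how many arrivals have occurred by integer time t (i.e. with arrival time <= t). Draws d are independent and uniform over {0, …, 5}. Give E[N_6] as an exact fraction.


139/108

Inter-arrival values over d=0..5: [5, 3, 2, 2, 5, 5]
Each d has probability 1/6, so the pmf of τ is: f(2) = 1/3, f(3) = 1/6, f(5) = 1/2
Renewal equation for m(n) = E[N_n]: condition on τ_1 = k (if k <= n, one arrival plus a fresh copy on the remaining n−k steps): m(n) = F(n) + Σ_{k<=n} f(k)·m(n−k), where F(n) = P(τ <= n) and m(0) = 0
m(1) = F(1) = 0
m(2) = F(2) = 1/3
m(3) = F(3) = 1/2
m(4) = F(4) + f(2)·m(2) = 1/2 + 1/3·1/3 = 11/18
m(5) = F(5) + f(2)·m(3) + f(3)·m(2) = 1 + 1/3·1/2 + 1/6·1/3 = 11/9
m(6) = F(6) + f(2)·m(4) + f(3)·m(3) = 1 + 1/3·11/18 + 1/6·1/2 = 139/108
E[N_6] = m(6) = 139/108


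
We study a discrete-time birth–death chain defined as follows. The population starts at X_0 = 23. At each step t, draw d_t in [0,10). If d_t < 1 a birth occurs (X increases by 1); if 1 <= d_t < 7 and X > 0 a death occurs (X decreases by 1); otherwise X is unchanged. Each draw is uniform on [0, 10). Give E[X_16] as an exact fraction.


X can drop by at most 1 per step and X_0 = 23 > T = 16, so X_t >= 23 − t >= 7 > 0 for every t <= 16: the floor at 0 (the 'and X > 0' condition) never binds. Hence X_16 = X_0 + Σ_{t<16} Y_t with i.i.d. increments Y_t = y(d_t) ∈ {+1, −1, 0}.
Outcome values over d=0..9: [1, -1, -1, -1, -1, -1, -1, 0, 0, 0]
Σy = -5, Σy² = 7, M = 10
μ = -5/10 = -1/2,  σ² = 7/10 − (-1/2)² = 9/20
E[X_16] = 23 + 16·(-1/2) = 15

15


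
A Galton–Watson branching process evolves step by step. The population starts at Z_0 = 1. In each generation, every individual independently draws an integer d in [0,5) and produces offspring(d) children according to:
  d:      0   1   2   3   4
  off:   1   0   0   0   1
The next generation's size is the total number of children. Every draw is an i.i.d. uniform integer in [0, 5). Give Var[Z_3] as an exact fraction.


936/15625

Outcome values over d=0..4: [1, 0, 0, 0, 1]
Σy = 2, Σy² = 2, M = 5
μ = 2/5 = 2/5,  σ² = 2/5 − (2/5)² = 6/25
V_0 = 0, E_0 = 1
V_1 = 6/25·E_0 + (2/5)²·V_0 = 6/25;  E_1 = 2/5
V_2 = 6/25·E_1 + (2/5)²·V_1 = 84/625;  E_2 = 4/25
V_3 = 6/25·E_2 + (2/5)²·V_2 = 936/15625;  E_3 = 8/125


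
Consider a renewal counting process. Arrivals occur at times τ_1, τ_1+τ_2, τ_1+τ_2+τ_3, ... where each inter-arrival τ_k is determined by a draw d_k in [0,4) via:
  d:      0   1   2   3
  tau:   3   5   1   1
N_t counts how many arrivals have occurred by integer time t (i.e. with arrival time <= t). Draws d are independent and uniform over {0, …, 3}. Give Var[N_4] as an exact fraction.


319/256

Inter-arrival values over d=0..3: [3, 5, 1, 1]
Each d has probability 1/4, so the pmf of τ is: f(1) = 1/2, f(3) = 1/4, f(5) = 1/4
Let p_n(j) = P(N_n = j), with p_0 = [1]. Condition on τ_1: p_n(0) = P(τ > n), and for j >= 1, p_n(j) = Σ_{k<=n} f(k)·p_{n−k}(j−1)
p_1 = [1/2, 1/2]  (j = 0..1)
p_2 = [1/2, 1/4, 1/4]  (j = 0..2)
p_3 = [1/4, 1/2, 1/8, 1/8]  (j = 0..3)
p_4 = [1/4, 1/4, 3/8, 1/16, 1/16]  (j = 0..4)
E[N_4] = Σ j·p_4(j) = 23/16;  E[N_4²] = Σ j²·p_4(j) = 53/16
Var[N_4] = 53/16 − (23/16)² = 319/256


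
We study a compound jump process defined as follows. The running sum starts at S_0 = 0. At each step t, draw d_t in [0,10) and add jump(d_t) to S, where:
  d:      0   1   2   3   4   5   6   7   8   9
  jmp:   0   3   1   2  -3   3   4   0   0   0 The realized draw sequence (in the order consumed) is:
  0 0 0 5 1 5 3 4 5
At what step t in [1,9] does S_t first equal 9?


6

t=0: S=0, d=0, jump=0, S_1=0
t=1: S=0, d=0, jump=0, S_2=0
t=2: S=0, d=0, jump=0, S_3=0
t=3: S=0, d=5, jump=3, S_4=3
t=4: S=3, d=1, jump=3, S_5=6
t=5: S=6, d=5, jump=3, S_6=9
t=6: S=9, d=3, jump=2, S_7=11
t=7: S=11, d=4, jump=-3, S_8=8
t=8: S=8, d=5, jump=3, S_9=11


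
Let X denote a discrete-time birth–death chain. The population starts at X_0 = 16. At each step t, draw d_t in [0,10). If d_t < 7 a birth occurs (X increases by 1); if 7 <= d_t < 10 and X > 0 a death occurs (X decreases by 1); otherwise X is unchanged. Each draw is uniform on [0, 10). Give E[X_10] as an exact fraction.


20

X can drop by at most 1 per step and X_0 = 16 > T = 10, so X_t >= 16 − t >= 6 > 0 for every t <= 10: the floor at 0 (the 'and X > 0' condition) never binds. Hence X_10 = X_0 + Σ_{t<10} Y_t with i.i.d. increments Y_t = y(d_t) ∈ {+1, −1, 0}.
Outcome values over d=0..9: [1, 1, 1, 1, 1, 1, 1, -1, -1, -1]
Σy = 4, Σy² = 10, M = 10
μ = 4/10 = 2/5,  σ² = 10/10 − (2/5)² = 21/25
E[X_10] = 16 + 10·(2/5) = 20


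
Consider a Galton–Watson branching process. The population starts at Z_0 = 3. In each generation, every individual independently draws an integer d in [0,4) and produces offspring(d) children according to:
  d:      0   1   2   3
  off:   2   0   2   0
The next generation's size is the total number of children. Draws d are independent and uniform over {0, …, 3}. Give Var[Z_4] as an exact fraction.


12

Outcome values over d=0..3: [2, 0, 2, 0]
Σy = 4, Σy² = 8, M = 4
μ = 4/4 = 1,  σ² = 8/4 − (1)² = 1
V_0 = 0, E_0 = 3
V_1 = 1·E_0 + (1)²·V_0 = 3;  E_1 = 3
V_2 = 1·E_1 + (1)²·V_1 = 6;  E_2 = 3
V_3 = 1·E_2 + (1)²·V_2 = 9;  E_3 = 3
V_4 = 1·E_3 + (1)²·V_3 = 12;  E_4 = 3


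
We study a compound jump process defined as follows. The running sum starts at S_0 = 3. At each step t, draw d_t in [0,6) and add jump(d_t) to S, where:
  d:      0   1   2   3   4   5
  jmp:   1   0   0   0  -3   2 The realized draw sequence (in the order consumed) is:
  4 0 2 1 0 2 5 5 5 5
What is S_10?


10

t=0: S=3, d=4, jump=-3, S_1=0
t=1: S=0, d=0, jump=1, S_2=1
t=2: S=1, d=2, jump=0, S_3=1
t=3: S=1, d=1, jump=0, S_4=1
t=4: S=1, d=0, jump=1, S_5=2
t=5: S=2, d=2, jump=0, S_6=2
t=6: S=2, d=5, jump=2, S_7=4
t=7: S=4, d=5, jump=2, S_8=6
t=8: S=6, d=5, jump=2, S_9=8
t=9: S=8, d=5, jump=2, S_10=10


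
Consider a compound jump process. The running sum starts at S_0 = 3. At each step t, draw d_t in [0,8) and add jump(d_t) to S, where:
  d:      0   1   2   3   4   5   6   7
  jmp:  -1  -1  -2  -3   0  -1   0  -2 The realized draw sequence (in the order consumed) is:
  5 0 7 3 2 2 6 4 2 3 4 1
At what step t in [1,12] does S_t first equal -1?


t=0: S=3, d=5, jump=-1, S_1=2
t=1: S=2, d=0, jump=-1, S_2=1
t=2: S=1, d=7, jump=-2, S_3=-1
t=3: S=-1, d=3, jump=-3, S_4=-4
t=4: S=-4, d=2, jump=-2, S_5=-6
t=5: S=-6, d=2, jump=-2, S_6=-8
t=6: S=-8, d=6, jump=0, S_7=-8
t=7: S=-8, d=4, jump=0, S_8=-8
t=8: S=-8, d=2, jump=-2, S_9=-10
t=9: S=-10, d=3, jump=-3, S_10=-13
t=10: S=-13, d=4, jump=0, S_11=-13
t=11: S=-13, d=1, jump=-1, S_12=-14

3


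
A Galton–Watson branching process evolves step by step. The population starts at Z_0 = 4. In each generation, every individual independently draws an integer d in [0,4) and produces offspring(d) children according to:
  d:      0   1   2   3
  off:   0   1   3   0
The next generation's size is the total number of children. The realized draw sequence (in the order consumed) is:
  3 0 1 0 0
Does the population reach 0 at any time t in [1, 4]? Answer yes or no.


gen 0: Z_0=4, draws=[3, 0, 1, 0], offspring=[0, 0, 1, 0], Z_1=1
gen 1: Z_1=1, draws=[0], offspring=[0], Z_2=0
gen 2: Z_2=0, draws=[], offspring=[], Z_3=0
gen 3: Z_3=0, draws=[], offspring=[], Z_4=0

yes


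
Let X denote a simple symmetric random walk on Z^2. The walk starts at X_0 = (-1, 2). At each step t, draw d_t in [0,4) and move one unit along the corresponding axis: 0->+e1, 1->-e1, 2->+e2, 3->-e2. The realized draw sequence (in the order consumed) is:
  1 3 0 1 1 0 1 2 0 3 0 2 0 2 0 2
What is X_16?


(1, 4)

t=0: X=(-1, 2), d=1 → -e1, X_1=(-2, 2)
t=1: X=(-2, 2), d=3 → -e2, X_2=(-2, 1)
t=2: X=(-2, 1), d=0 → +e1, X_3=(-1, 1)
t=3: X=(-1, 1), d=1 → -e1, X_4=(-2, 1)
t=4: X=(-2, 1), d=1 → -e1, X_5=(-3, 1)
t=5: X=(-3, 1), d=0 → +e1, X_6=(-2, 1)
t=6: X=(-2, 1), d=1 → -e1, X_7=(-3, 1)
t=7: X=(-3, 1), d=2 → +e2, X_8=(-3, 2)
t=8: X=(-3, 2), d=0 → +e1, X_9=(-2, 2)
t=9: X=(-2, 2), d=3 → -e2, X_10=(-2, 1)
t=10: X=(-2, 1), d=0 → +e1, X_11=(-1, 1)
t=11: X=(-1, 1), d=2 → +e2, X_12=(-1, 2)
t=12: X=(-1, 2), d=0 → +e1, X_13=(0, 2)
t=13: X=(0, 2), d=2 → +e2, X_14=(0, 3)
t=14: X=(0, 3), d=0 → +e1, X_15=(1, 3)
t=15: X=(1, 3), d=2 → +e2, X_16=(1, 4)


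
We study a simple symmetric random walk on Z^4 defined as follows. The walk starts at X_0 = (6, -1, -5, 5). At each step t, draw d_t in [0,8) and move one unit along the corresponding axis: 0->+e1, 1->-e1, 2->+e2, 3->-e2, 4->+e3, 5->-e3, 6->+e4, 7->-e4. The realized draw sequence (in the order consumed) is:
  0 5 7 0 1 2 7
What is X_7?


(7, 0, -6, 3)

t=0: X=(6, -1, -5, 5), d=0 → +e1, X_1=(7, -1, -5, 5)
t=1: X=(7, -1, -5, 5), d=5 → -e3, X_2=(7, -1, -6, 5)
t=2: X=(7, -1, -6, 5), d=7 → -e4, X_3=(7, -1, -6, 4)
t=3: X=(7, -1, -6, 4), d=0 → +e1, X_4=(8, -1, -6, 4)
t=4: X=(8, -1, -6, 4), d=1 → -e1, X_5=(7, -1, -6, 4)
t=5: X=(7, -1, -6, 4), d=2 → +e2, X_6=(7, 0, -6, 4)
t=6: X=(7, 0, -6, 4), d=7 → -e4, X_7=(7, 0, -6, 3)


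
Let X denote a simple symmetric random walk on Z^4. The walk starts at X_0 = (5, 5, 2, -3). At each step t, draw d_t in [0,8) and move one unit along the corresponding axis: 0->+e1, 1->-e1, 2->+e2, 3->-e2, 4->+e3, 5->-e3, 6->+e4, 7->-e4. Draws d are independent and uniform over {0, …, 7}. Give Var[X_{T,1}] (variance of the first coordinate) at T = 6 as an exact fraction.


Outcome values over d=0..7: [1, -1, 0, 0, 0, 0, 0, 0]
Σy = 0, Σy² = 2, M = 8
μ = 0/8 = 0,  σ² = 2/8 − (0)² = 1/4
Independent increments: Var[X_6] = 6·σ² = 6·(1/4) = 3/2

3/2


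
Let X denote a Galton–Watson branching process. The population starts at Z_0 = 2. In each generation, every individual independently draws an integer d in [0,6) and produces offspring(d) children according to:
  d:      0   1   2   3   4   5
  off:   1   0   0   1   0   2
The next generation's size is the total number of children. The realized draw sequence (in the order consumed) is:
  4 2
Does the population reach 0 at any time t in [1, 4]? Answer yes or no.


yes

gen 0: Z_0=2, draws=[4, 2], offspring=[0, 0], Z_1=0
gen 1: Z_1=0, draws=[], offspring=[], Z_2=0
gen 2: Z_2=0, draws=[], offspring=[], Z_3=0
gen 3: Z_3=0, draws=[], offspring=[], Z_4=0


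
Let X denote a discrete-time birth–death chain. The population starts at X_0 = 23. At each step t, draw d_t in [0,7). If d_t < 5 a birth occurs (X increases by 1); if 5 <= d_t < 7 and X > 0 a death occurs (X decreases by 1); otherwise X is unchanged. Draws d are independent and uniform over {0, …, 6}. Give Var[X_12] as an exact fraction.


480/49

X can drop by at most 1 per step and X_0 = 23 > T = 12, so X_t >= 23 − t >= 11 > 0 for every t <= 12: the floor at 0 (the 'and X > 0' condition) never binds. Hence X_12 = X_0 + Σ_{t<12} Y_t with i.i.d. increments Y_t = y(d_t) ∈ {+1, −1, 0}.
Outcome values over d=0..6: [1, 1, 1, 1, 1, -1, -1]
Σy = 3, Σy² = 7, M = 7
μ = 3/7 = 3/7,  σ² = 7/7 − (3/7)² = 40/49
Independent increments: Var[X_12] = 12·σ² = 12·(40/49) = 480/49


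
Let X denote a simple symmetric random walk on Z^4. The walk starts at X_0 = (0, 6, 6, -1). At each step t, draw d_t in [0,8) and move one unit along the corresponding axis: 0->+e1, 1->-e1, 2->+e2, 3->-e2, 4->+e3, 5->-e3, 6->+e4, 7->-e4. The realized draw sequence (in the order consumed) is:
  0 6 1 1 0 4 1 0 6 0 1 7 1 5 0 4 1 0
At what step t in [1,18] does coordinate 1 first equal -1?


t=0: X=(0, 6, 6, -1), d=0 → +e1, X_1=(1, 6, 6, -1)
t=1: X=(1, 6, 6, -1), d=6 → +e4, X_2=(1, 6, 6, 0)
t=2: X=(1, 6, 6, 0), d=1 → -e1, X_3=(0, 6, 6, 0)
t=3: X=(0, 6, 6, 0), d=1 → -e1, X_4=(-1, 6, 6, 0)
t=4: X=(-1, 6, 6, 0), d=0 → +e1, X_5=(0, 6, 6, 0)
t=5: X=(0, 6, 6, 0), d=4 → +e3, X_6=(0, 6, 7, 0)
t=6: X=(0, 6, 7, 0), d=1 → -e1, X_7=(-1, 6, 7, 0)
t=7: X=(-1, 6, 7, 0), d=0 → +e1, X_8=(0, 6, 7, 0)
t=8: X=(0, 6, 7, 0), d=6 → +e4, X_9=(0, 6, 7, 1)
t=9: X=(0, 6, 7, 1), d=0 → +e1, X_10=(1, 6, 7, 1)
t=10: X=(1, 6, 7, 1), d=1 → -e1, X_11=(0, 6, 7, 1)
t=11: X=(0, 6, 7, 1), d=7 → -e4, X_12=(0, 6, 7, 0)
t=12: X=(0, 6, 7, 0), d=1 → -e1, X_13=(-1, 6, 7, 0)
t=13: X=(-1, 6, 7, 0), d=5 → -e3, X_14=(-1, 6, 6, 0)
t=14: X=(-1, 6, 6, 0), d=0 → +e1, X_15=(0, 6, 6, 0)
t=15: X=(0, 6, 6, 0), d=4 → +e3, X_16=(0, 6, 7, 0)
t=16: X=(0, 6, 7, 0), d=1 → -e1, X_17=(-1, 6, 7, 0)
t=17: X=(-1, 6, 7, 0), d=0 → +e1, X_18=(0, 6, 7, 0)

4


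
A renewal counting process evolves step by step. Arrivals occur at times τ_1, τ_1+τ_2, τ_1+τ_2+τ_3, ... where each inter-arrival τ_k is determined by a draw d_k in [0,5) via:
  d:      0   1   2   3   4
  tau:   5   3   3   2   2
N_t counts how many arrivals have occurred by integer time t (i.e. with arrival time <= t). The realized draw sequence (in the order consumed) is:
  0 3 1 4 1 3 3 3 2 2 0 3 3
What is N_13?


4

draw d_1=0: τ_1=5, arrival time A_1=5
draw d_2=3: τ_2=2, arrival time A_2=7
draw d_3=1: τ_3=3, arrival time A_3=10
draw d_4=4: τ_4=2, arrival time A_4=12
draw d_5=1: τ_5=3, arrival time A_5=15
draw d_6=3: τ_6=2, arrival time A_6=17
draw d_7=3: τ_7=2, arrival time A_7=19
draw d_8=3: τ_8=2, arrival time A_8=21
draw d_9=2: τ_9=3, arrival time A_9=24
draw d_10=2: τ_10=3, arrival time A_10=27
draw d_11=0: τ_11=5, arrival time A_11=32
draw d_12=3: τ_12=2, arrival time A_12=34
draw d_13=3: τ_13=2, arrival time A_13=36
N_t over t=0..13: 0:0 1:0 2:0 3:0 4:0 5:1 6:1 7:2 8:2 9:2 10:3 11:3 12:4 13:4


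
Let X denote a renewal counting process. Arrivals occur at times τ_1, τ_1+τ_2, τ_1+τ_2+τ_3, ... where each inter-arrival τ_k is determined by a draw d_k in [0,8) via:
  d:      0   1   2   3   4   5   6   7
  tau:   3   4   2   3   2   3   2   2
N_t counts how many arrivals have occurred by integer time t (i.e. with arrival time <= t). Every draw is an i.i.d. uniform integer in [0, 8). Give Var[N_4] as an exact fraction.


3/16

Inter-arrival values over d=0..7: [3, 4, 2, 3, 2, 3, 2, 2]
Each d has probability 1/8, so the pmf of τ is: f(2) = 1/2, f(3) = 3/8, f(4) = 1/8
Let p_n(j) = P(N_n = j), with p_0 = [1]. Condition on τ_1: p_n(0) = P(τ > n), and for j >= 1, p_n(j) = Σ_{k<=n} f(k)·p_{n−k}(j−1)
p_1 = [1]  (j = 0)
p_2 = [1/2, 1/2]  (j = 0..1)
p_3 = [1/8, 7/8]  (j = 0..1)
p_4 = [0, 3/4, 1/4]  (j = 0..2)
E[N_4] = Σ j·p_4(j) = 5/4;  E[N_4²] = Σ j²·p_4(j) = 7/4
Var[N_4] = 7/4 − (5/4)² = 3/16


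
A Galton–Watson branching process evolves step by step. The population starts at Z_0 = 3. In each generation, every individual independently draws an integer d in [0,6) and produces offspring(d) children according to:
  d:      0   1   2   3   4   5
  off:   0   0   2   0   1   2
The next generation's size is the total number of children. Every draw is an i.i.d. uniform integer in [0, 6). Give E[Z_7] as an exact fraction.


78125/93312

Outcome values over d=0..5: [0, 0, 2, 0, 1, 2]
Σy = 5, Σy² = 9, M = 6
μ = 5/6 = 5/6,  σ² = 9/6 − (5/6)² = 29/36
E[Z_0] = 3
E[Z_1] = 5/6·E[Z_0] = 5/2
E[Z_2] = 5/6·E[Z_1] = 25/12
E[Z_3] = 5/6·E[Z_2] = 125/72
E[Z_4] = 5/6·E[Z_3] = 625/432
E[Z_5] = 5/6·E[Z_4] = 3125/2592
E[Z_6] = 5/6·E[Z_5] = 15625/15552
E[Z_7] = 5/6·E[Z_6] = 78125/93312


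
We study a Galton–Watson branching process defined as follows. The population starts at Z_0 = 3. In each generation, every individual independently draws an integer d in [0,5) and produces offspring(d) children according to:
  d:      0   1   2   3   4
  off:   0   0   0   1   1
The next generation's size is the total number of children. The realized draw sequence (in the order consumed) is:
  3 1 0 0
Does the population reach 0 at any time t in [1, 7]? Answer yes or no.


yes

gen 0: Z_0=3, draws=[3, 1, 0], offspring=[1, 0, 0], Z_1=1
gen 1: Z_1=1, draws=[0], offspring=[0], Z_2=0
gen 2: Z_2=0, draws=[], offspring=[], Z_3=0
gen 3: Z_3=0, draws=[], offspring=[], Z_4=0
gen 4: Z_4=0, draws=[], offspring=[], Z_5=0
gen 5: Z_5=0, draws=[], offspring=[], Z_6=0
gen 6: Z_6=0, draws=[], offspring=[], Z_7=0
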